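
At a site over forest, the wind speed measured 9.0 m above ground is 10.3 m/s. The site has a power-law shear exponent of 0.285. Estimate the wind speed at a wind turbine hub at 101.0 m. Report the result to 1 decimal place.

Power-law profile: V₂ = V₁ · (z₂/z₁)^α
V₂ = 10.3 × (101.0/9.0)^0.285 = 10.3 × (11.2222)^0.285
    = 10.3 × 1.9919 = 20.5168 m/s

20.5 m/s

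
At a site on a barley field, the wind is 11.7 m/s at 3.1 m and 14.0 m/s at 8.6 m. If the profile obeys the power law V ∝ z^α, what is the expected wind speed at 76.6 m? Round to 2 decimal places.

20.57 m/s

First find α: α = ln(V₂/V₁)/ln(z₂/z₁) = ln(14.0/11.7)/ln(8.6/3.1) = 0.17947/1.02036 = 0.1759
Extrapolate from 8.6 m to 76.6 m: V₃ = 14.0 × (76.6/8.6)^0.1759 = 14.0 × 1.4691 = 20.5671 m/s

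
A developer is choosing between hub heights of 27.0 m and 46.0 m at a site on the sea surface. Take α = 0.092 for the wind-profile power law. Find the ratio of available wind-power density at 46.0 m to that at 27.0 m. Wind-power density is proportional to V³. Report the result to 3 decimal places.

Speed ratio: V_B/V_A = (z_B/z_A)^α = (46.0/27.0)^0.092 = (1.7037)^0.092 = 1.05024
Power-density ratio: P_B/P_A = (V_B/V_A)³ = (1.05024)³ = 1.15842

1.158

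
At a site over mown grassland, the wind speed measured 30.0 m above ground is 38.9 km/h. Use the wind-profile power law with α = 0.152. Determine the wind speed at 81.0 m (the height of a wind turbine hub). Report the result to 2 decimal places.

45.24 km/h

Power-law profile: V₂ = V₁ · (z₂/z₁)^α
V₂ = 38.9 × (81.0/30.0)^0.152 = 38.9 × (2.7000)^0.152
    = 38.9 × 1.1630 = 45.2394 km/h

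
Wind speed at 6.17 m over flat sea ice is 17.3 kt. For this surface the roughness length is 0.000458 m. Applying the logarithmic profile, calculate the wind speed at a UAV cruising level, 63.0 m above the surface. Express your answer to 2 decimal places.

21.53 kt

Log law: V(z) ∝ ln(z/z₀), so V₂/V₁ = ln(z₂/z₀) / ln(z₁/z₀).
ln(63.0/0.000458) = 11.8318, ln(6.17/0.000458) = 9.5083
V₂ = 17.3 × 11.8318/9.5083 = 17.3 × 1.2444 = 21.5274 kt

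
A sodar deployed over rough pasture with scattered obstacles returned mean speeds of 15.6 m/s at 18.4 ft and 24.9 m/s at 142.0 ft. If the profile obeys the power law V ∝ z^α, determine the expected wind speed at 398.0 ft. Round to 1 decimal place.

First find α: α = ln(V₂/V₁)/ln(z₂/z₁) = ln(24.9/15.6)/ln(142.0/18.4) = 0.46760/2.04348 = 0.2288
Extrapolate from 142.0 ft to 398.0 ft: V₃ = 24.9 × (398.0/142.0)^0.2288 = 24.9 × 1.2660 = 31.5224 m/s

31.5 m/s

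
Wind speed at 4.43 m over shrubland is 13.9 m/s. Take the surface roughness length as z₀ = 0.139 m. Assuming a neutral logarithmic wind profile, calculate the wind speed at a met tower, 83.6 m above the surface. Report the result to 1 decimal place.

Log law: V(z) ∝ ln(z/z₀), so V₂/V₁ = ln(z₂/z₀) / ln(z₁/z₀).
ln(83.6/0.139) = 6.3993, ln(4.43/0.139) = 3.4617
V₂ = 13.9 × 6.3993/3.4617 = 13.9 × 1.8486 = 25.6958 m/s

25.7 m/s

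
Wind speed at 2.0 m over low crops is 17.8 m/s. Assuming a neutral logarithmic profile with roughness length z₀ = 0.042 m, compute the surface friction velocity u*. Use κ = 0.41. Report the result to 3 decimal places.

u* ≈ 1.889 m/s

Log law: V(z) = (u*/κ) · ln(z/z₀) ⇒ u* = κ · V / ln(z/z₀)
u* = 0.41 × 17.8 / ln(2.0/0.042) = 0.41 × 17.8 / 3.8632
   = 7.2980 / 3.8632 = 1.8891 m/s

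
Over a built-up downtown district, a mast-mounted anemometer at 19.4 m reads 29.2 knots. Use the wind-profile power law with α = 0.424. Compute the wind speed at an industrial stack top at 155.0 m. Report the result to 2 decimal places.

Power-law profile: V₂ = V₁ · (z₂/z₁)^α
V₂ = 29.2 × (155.0/19.4)^0.424 = 29.2 × (7.9897)^0.424
    = 29.2 × 2.4136 = 70.4783 knots

70.48 knots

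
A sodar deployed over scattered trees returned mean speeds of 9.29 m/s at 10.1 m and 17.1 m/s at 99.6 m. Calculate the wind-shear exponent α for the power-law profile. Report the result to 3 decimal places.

Power law: V₂/V₁ = (z₂/z₁)^α ⇒ α = ln(V₂/V₁) / ln(z₂/z₁)
α = ln(17.1/9.29) / ln(99.6/10.1) = ln(1.8407) / ln(9.8614)
  = 0.61014 / 2.28863 = 0.26660

α ≈ 0.267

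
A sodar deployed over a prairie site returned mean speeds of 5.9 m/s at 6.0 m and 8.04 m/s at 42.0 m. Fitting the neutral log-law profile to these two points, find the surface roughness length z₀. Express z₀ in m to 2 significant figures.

Log law: V(z) ∝ ln(z/z₀). With r = V₁/V₂ = 5.9/8.04 = 0.73383,
r · ln(z₂/z₀) = ln(z₁/z₀) ⇒ ln z₀ = (ln z₁ − r·ln z₂)/(1 − r)
ln z₀ = (1.79176 − 0.73383×3.73767) / 0.26617 = -3.5731
z₀ = exp(-3.5731) = 0.02807 m

z₀ ≈ 0.028 m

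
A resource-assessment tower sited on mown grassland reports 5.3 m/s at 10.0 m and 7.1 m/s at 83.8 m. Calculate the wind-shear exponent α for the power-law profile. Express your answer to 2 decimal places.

α ≈ 0.14

Power law: V₂/V₁ = (z₂/z₁)^α ⇒ α = ln(V₂/V₁) / ln(z₂/z₁)
α = ln(7.1/5.3) / ln(83.8/10.0) = ln(1.3396) / ln(8.3800)
  = 0.29239 / 2.12585 = 0.13754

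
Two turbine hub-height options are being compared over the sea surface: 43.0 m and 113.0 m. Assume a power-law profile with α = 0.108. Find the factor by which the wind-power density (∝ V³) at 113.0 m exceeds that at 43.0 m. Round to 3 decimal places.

Speed ratio: V_B/V_A = (z_B/z_A)^α = (113.0/43.0)^0.108 = (2.6279)^0.108 = 1.10999
Power-density ratio: P_B/P_A = (V_B/V_A)³ = (1.10999)³ = 1.36758

1.368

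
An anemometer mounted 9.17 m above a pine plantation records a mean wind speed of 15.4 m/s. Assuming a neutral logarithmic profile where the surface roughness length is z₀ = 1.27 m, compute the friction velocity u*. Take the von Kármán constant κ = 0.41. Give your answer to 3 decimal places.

u* ≈ 3.194 m/s

Log law: V(z) = (u*/κ) · ln(z/z₀) ⇒ u* = κ · V / ln(z/z₀)
u* = 0.41 × 15.4 / ln(9.17/1.27) = 0.41 × 15.4 / 1.9769
   = 6.3140 / 1.9769 = 3.1939 m/s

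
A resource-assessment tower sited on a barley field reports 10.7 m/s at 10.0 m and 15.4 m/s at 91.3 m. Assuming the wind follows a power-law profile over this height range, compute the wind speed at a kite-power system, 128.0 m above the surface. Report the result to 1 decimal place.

16.3 m/s

First find α: α = ln(V₂/V₁)/ln(z₂/z₁) = ln(15.4/10.7)/ln(91.3/10.0) = 0.36412/2.21157 = 0.1646
Extrapolate from 91.3 m to 128.0 m: V₃ = 15.4 × (128.0/91.3)^0.1646 = 15.4 × 1.0572 = 16.2810 m/s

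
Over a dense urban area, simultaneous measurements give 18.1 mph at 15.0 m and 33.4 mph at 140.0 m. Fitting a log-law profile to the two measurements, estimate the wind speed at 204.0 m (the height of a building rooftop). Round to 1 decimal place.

36.0 mph

Log law: V ∝ ln(z/z₀). From the pair, with r = V₁/V₂ = 0.54192,
ln z₀ = (ln z₁ − r·ln z₂)/(1 − r) = (2.7081 − 0.54192×4.9416)/0.45808 = 0.0657 → z₀ = 1.068 m
V₃ = V₁ · ln(z₃/z₀)/ln(z₁/z₀) = 18.1 × 5.2524/2.6424 = 35.9789 mph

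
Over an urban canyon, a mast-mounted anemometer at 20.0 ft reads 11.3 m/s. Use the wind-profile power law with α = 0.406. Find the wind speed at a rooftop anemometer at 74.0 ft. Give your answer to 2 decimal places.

Power-law profile: V₂ = V₁ · (z₂/z₁)^α
V₂ = 11.3 × (74.0/20.0)^0.406 = 11.3 × (3.7000)^0.406
    = 11.3 × 1.7009 = 19.2207 m/s

19.22 m/s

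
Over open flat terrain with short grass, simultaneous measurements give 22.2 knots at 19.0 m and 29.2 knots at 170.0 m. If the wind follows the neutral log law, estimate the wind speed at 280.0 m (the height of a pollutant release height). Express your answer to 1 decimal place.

30.8 knots

Log law: V ∝ ln(z/z₀). From the pair, with r = V₁/V₂ = 0.76027,
ln z₀ = (ln z₁ − r·ln z₂)/(1 − r) = (2.9444 − 0.76027×5.1358)/0.23973 = -4.0053 → z₀ = 0.01822 m
V₃ = V₁ · ln(z₃/z₀)/ln(z₁/z₀) = 22.2 × 9.6401/6.9497 = 30.7940 knots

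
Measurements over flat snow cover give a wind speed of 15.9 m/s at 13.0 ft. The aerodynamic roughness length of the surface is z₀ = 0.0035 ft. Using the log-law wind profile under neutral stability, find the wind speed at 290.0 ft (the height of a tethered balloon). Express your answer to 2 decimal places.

Log law: V(z) ∝ ln(z/z₀), so V₂/V₁ = ln(z₂/z₀) / ln(z₁/z₀).
ln(290.0/0.0035) = 11.3249, ln(13.0/0.0035) = 8.2199
V₂ = 15.9 × 11.3249/8.2199 = 15.9 × 1.3777 = 21.9059 m/s

21.91 m/s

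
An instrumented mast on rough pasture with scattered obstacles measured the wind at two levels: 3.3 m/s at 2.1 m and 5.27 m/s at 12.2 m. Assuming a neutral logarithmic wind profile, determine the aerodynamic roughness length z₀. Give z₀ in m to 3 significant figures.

z₀ ≈ 0.110 m

Log law: V(z) ∝ ln(z/z₀). With r = V₁/V₂ = 3.3/5.27 = 0.62619,
r · ln(z₂/z₀) = ln(z₁/z₀) ⇒ ln z₀ = (ln z₁ − r·ln z₂)/(1 − r)
ln z₀ = (0.74194 − 0.62619×2.50144) / 0.37381 = -2.2054
z₀ = exp(-2.2054) = 0.1102 m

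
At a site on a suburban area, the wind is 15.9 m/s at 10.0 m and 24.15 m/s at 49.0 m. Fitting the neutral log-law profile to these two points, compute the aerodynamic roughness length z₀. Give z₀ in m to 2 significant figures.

z₀ ≈ 0.47 m

Log law: V(z) ∝ ln(z/z₀). With r = V₁/V₂ = 15.9/24.15 = 0.65839,
r · ln(z₂/z₀) = ln(z₁/z₀) ⇒ ln z₀ = (ln z₁ − r·ln z₂)/(1 − r)
ln z₀ = (2.30259 − 0.65839×3.89182) / 0.34161 = -0.7603
z₀ = exp(-0.7603) = 0.4675 m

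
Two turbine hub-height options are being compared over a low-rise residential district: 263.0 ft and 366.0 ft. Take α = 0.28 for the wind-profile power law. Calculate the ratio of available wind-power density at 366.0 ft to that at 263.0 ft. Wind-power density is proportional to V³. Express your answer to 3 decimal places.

Speed ratio: V_B/V_A = (z_B/z_A)^α = (366.0/263.0)^0.28 = (1.3916)^0.28 = 1.09695
Power-density ratio: P_B/P_A = (V_B/V_A)³ = (1.09695)³ = 1.31996

1.320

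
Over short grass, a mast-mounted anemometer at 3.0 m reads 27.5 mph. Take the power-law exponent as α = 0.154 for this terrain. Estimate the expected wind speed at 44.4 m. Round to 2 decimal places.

Power-law profile: V₂ = V₁ · (z₂/z₁)^α
V₂ = 27.5 × (44.4/3.0)^0.154 = 27.5 × (14.8000)^0.154
    = 27.5 × 1.5143 = 41.6441 mph

41.64 mph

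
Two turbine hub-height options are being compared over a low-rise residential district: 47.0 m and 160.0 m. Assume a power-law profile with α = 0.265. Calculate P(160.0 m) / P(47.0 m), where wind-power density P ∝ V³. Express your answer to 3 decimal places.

2.648

Speed ratio: V_B/V_A = (z_B/z_A)^α = (160.0/47.0)^0.265 = (3.4043)^0.265 = 1.38352
Power-density ratio: P_B/P_A = (V_B/V_A)³ = (1.38352)³ = 2.64824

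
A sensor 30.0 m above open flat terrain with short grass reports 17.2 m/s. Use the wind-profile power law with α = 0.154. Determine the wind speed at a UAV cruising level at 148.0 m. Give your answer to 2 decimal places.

21.99 m/s

Power-law profile: V₂ = V₁ · (z₂/z₁)^α
V₂ = 17.2 × (148.0/30.0)^0.154 = 17.2 × (4.9333)^0.154
    = 17.2 × 1.2786 = 21.9924 m/s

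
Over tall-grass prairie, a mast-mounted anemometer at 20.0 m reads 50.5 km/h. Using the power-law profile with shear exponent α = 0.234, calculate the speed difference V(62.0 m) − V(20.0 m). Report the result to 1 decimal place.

Power law: V₂ = V₁ · (z₂/z₁)^α = 50.5 × (3.1000)^0.234 = 65.8067 km/h
ΔV = 65.8067 − 50.5 = 15.3067 km/h

15.3 km/h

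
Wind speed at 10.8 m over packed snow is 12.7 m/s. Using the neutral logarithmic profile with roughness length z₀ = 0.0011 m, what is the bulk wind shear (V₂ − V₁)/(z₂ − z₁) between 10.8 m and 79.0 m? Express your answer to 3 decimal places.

Log law: V₂ = V₁ · ln(z₂/z₀)/ln(z₁/z₀) = 12.7 × 11.1819/9.1920 = 15.4493 m/s
ΔV/Δz = (15.4493 − 12.7)/(79.0 − 10.8) = 2.7493/68.2000 = 0.04031 m/s/m

0.040 m/s/m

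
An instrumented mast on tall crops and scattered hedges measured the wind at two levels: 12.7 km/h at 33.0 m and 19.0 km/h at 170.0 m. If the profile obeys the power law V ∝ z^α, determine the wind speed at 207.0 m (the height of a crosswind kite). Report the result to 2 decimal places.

19.94 km/h

First find α: α = ln(V₂/V₁)/ln(z₂/z₁) = ln(19.0/12.7)/ln(170.0/33.0) = 0.40284/1.63929 = 0.2457
Extrapolate from 170.0 m to 207.0 m: V₃ = 19.0 × (207.0/170.0)^0.2457 = 19.0 × 1.0496 = 19.9420 km/h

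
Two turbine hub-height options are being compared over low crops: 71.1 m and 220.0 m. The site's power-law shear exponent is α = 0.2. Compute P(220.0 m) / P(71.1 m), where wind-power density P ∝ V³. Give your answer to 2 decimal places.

Speed ratio: V_B/V_A = (z_B/z_A)^α = (220.0/71.1)^0.2 = (3.0942)^0.2 = 1.25346
Power-density ratio: P_B/P_A = (V_B/V_A)³ = (1.25346)³ = 1.96939

1.97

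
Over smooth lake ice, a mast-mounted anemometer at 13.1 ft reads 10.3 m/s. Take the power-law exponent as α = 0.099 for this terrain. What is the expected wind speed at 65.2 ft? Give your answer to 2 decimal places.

Power-law profile: V₂ = V₁ · (z₂/z₁)^α
V₂ = 10.3 × (65.2/13.1)^0.099 = 10.3 × (4.9771)^0.099
    = 10.3 × 1.1722 = 12.0736 m/s

12.07 m/s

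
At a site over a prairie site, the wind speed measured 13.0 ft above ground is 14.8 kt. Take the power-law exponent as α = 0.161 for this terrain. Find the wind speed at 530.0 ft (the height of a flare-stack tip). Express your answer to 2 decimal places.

Power-law profile: V₂ = V₁ · (z₂/z₁)^α
V₂ = 14.8 × (530.0/13.0)^0.161 = 14.8 × (40.7692)^0.161
    = 14.8 × 1.8166 = 26.8859 kt

26.89 kt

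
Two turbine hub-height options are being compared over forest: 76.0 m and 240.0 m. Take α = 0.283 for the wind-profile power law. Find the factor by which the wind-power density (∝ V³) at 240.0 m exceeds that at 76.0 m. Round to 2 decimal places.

2.65

Speed ratio: V_B/V_A = (z_B/z_A)^α = (240.0/76.0)^0.283 = (3.1579)^0.283 = 1.38462
Power-density ratio: P_B/P_A = (V_B/V_A)³ = (1.38462)³ = 2.65454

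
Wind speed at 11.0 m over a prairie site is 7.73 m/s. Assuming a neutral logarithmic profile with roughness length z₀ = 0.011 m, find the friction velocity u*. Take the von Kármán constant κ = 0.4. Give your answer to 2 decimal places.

Log law: V(z) = (u*/κ) · ln(z/z₀) ⇒ u* = κ · V / ln(z/z₀)
u* = 0.4 × 7.73 / ln(11.0/0.011) = 0.4 × 7.73 / 6.9078
   = 3.0920 / 6.9078 = 0.4476 m/s

u* ≈ 0.45 m/s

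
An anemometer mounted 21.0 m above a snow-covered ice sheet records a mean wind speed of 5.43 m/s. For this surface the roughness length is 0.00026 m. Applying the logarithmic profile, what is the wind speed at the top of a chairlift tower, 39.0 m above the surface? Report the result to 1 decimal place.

5.7 m/s

Log law: V(z) ∝ ln(z/z₀), so V₂/V₁ = ln(z₂/z₀) / ln(z₁/z₀).
ln(39.0/0.00026) = 11.9184, ln(21.0/0.00026) = 11.2994
V₂ = 5.43 × 11.9184/11.2994 = 5.43 × 1.0548 = 5.7275 m/s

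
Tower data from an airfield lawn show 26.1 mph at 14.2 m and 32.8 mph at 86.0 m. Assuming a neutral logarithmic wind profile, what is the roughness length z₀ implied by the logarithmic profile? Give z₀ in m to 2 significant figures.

Log law: V(z) ∝ ln(z/z₀). With r = V₁/V₂ = 26.1/32.8 = 0.79573,
r · ln(z₂/z₀) = ln(z₁/z₀) ⇒ ln z₀ = (ln z₁ − r·ln z₂)/(1 − r)
ln z₀ = (2.65324 − 0.79573×4.45435) / 0.20427 = -4.3630
z₀ = exp(-4.3630) = 0.01274 m

z₀ ≈ 0.013 m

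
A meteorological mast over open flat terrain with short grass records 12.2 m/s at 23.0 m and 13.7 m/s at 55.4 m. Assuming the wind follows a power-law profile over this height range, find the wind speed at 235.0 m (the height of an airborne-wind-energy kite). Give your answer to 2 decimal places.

First find α: α = ln(V₂/V₁)/ln(z₂/z₁) = ln(13.7/12.2)/ln(55.4/23.0) = 0.11596/0.87909 = 0.1319
Extrapolate from 55.4 m to 235.0 m: V₃ = 13.7 × (235.0/55.4)^0.1319 = 13.7 × 1.2100 = 16.5768 m/s

16.58 m/s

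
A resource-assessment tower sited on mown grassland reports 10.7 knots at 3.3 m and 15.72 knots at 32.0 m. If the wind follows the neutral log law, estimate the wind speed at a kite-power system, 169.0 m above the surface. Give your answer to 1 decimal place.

19.4 knots

Log law: V ∝ ln(z/z₀). From the pair, with r = V₁/V₂ = 0.68066,
ln z₀ = (ln z₁ − r·ln z₂)/(1 − r) = (1.1939 − 0.68066×3.4657)/0.31934 = -3.6484 → z₀ = 0.02603 m
V₃ = V₁ · ln(z₃/z₀)/ln(z₁/z₀) = 10.7 × 8.7783/4.8423 = 19.3973 knots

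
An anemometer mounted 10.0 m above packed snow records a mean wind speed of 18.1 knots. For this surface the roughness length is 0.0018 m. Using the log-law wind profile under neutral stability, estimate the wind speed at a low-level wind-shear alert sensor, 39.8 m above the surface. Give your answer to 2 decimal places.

21.00 knots

Log law: V(z) ∝ ln(z/z₀), so V₂/V₁ = ln(z₂/z₀) / ln(z₁/z₀).
ln(39.8/0.0018) = 10.0038, ln(10.0/0.0018) = 8.6226
V₂ = 18.1 × 10.0038/8.6226 = 18.1 × 1.1602 = 20.9995 knots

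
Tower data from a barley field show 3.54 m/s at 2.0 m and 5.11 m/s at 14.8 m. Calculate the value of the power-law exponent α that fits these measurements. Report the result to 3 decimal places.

Power law: V₂/V₁ = (z₂/z₁)^α ⇒ α = ln(V₂/V₁) / ln(z₂/z₁)
α = ln(5.11/3.54) / ln(14.8/2.0) = ln(1.4435) / ln(7.4000)
  = 0.36707 / 2.00148 = 0.18340

α ≈ 0.183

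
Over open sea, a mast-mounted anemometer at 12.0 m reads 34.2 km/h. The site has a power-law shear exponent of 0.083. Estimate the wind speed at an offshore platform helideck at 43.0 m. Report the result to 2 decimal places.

38.02 km/h

Power-law profile: V₂ = V₁ · (z₂/z₁)^α
V₂ = 34.2 × (43.0/12.0)^0.083 = 34.2 × (3.5833)^0.083
    = 34.2 × 1.1117 = 38.0217 km/h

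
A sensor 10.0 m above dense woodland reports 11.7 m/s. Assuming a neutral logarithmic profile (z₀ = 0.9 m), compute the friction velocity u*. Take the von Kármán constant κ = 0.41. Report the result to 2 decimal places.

u* ≈ 1.99 m/s

Log law: V(z) = (u*/κ) · ln(z/z₀) ⇒ u* = κ · V / ln(z/z₀)
u* = 0.41 × 11.7 / ln(10.0/0.9) = 0.41 × 11.7 / 2.4079
   = 4.7970 / 2.4079 = 1.9922 m/s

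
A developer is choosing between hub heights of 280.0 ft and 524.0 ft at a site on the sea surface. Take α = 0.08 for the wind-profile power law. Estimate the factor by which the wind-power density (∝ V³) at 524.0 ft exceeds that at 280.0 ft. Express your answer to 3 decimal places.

1.162

Speed ratio: V_B/V_A = (z_B/z_A)^α = (524.0/280.0)^0.08 = (1.8714)^0.08 = 1.05141
Power-density ratio: P_B/P_A = (V_B/V_A)³ = (1.05141)³ = 1.16231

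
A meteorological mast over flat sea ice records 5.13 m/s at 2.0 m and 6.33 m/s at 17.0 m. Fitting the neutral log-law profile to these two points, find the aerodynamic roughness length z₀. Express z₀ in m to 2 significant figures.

Log law: V(z) ∝ ln(z/z₀). With r = V₁/V₂ = 5.13/6.33 = 0.81043,
r · ln(z₂/z₀) = ln(z₁/z₀) ⇒ ln z₀ = (ln z₁ − r·ln z₂)/(1 − r)
ln z₀ = (0.69315 − 0.81043×2.83321) / 0.18957 = -8.4556
z₀ = exp(-8.4556) = 0.0002127 m

z₀ ≈ 0.00021 m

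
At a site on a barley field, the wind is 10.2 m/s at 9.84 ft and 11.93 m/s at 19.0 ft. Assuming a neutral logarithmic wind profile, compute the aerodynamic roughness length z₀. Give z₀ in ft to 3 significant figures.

Log law: V(z) ∝ ln(z/z₀). With r = V₁/V₂ = 10.2/11.93 = 0.85499,
r · ln(z₂/z₀) = ln(z₁/z₀) ⇒ ln z₀ = (ln z₁ − r·ln z₂)/(1 − r)
ln z₀ = (2.28646 − 0.85499×2.94444) / 0.14501 = -1.5930
z₀ = exp(-1.5930) = 0.2033 ft

z₀ ≈ 0.203 ft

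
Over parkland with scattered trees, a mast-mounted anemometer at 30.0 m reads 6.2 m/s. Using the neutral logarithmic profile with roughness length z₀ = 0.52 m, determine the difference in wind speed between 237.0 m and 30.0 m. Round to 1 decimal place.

Log law: V₂ = V₁ · ln(z₂/z₀)/ln(z₁/z₀) = 6.2 × 6.1220/4.0551 = 9.3601 m/s
ΔV = 9.3601 − 6.2 = 3.1601 m/s

3.2 m/s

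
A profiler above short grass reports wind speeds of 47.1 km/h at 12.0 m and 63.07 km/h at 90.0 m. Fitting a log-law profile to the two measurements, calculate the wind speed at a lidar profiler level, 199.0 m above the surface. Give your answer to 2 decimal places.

69.36 km/h

Log law: V ∝ ln(z/z₀). From the pair, with r = V₁/V₂ = 0.74679,
ln z₀ = (ln z₁ − r·ln z₂)/(1 − r) = (2.4849 − 0.74679×4.4998)/0.25321 = -3.4576 → z₀ = 0.03151 m
V₃ = V₁ · ln(z₃/z₀)/ln(z₁/z₀) = 47.1 × 8.7509/5.9425 = 69.3592 km/h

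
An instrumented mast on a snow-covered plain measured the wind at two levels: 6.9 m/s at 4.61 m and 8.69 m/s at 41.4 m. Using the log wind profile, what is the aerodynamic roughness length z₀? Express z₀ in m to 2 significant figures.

z₀ ≈ 0.00097 m

Log law: V(z) ∝ ln(z/z₀). With r = V₁/V₂ = 6.9/8.69 = 0.79402,
r · ln(z₂/z₀) = ln(z₁/z₀) ⇒ ln z₀ = (ln z₁ − r·ln z₂)/(1 − r)
ln z₀ = (1.52823 − 0.79402×3.72328) / 0.20598 = -6.9331
z₀ = exp(-6.9331) = 0.0009749 m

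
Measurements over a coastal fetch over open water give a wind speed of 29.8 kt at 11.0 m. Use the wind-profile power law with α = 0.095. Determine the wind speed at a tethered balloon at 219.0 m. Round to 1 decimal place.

39.6 kt

Power-law profile: V₂ = V₁ · (z₂/z₁)^α
V₂ = 29.8 × (219.0/11.0)^0.095 = 29.8 × (19.9091)^0.095
    = 29.8 × 1.3286 = 39.5937 kt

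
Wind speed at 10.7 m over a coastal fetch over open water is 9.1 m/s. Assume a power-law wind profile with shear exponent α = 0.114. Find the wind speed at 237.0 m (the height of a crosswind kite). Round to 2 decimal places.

12.95 m/s

Power-law profile: V₂ = V₁ · (z₂/z₁)^α
V₂ = 9.1 × (237.0/10.7)^0.114 = 9.1 × (22.1495)^0.114
    = 9.1 × 1.4235 = 12.9543 m/s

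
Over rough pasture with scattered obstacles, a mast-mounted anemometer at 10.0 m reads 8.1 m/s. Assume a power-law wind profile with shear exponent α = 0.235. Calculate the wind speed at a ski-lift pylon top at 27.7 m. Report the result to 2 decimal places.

10.29 m/s

Power-law profile: V₂ = V₁ · (z₂/z₁)^α
V₂ = 8.1 × (27.7/10.0)^0.235 = 8.1 × (2.7700)^0.235
    = 8.1 × 1.2705 = 10.2912 m/s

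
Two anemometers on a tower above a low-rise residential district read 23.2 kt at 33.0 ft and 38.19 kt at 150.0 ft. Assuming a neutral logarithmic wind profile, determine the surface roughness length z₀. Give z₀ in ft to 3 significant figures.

Log law: V(z) ∝ ln(z/z₀). With r = V₁/V₂ = 23.2/38.19 = 0.60749,
r · ln(z₂/z₀) = ln(z₁/z₀) ⇒ ln z₀ = (ln z₁ − r·ln z₂)/(1 − r)
ln z₀ = (3.49651 − 0.60749×5.01064) / 0.39251 = 1.1531
z₀ = exp(1.1531) = 3.168 ft

z₀ ≈ 3.17 ft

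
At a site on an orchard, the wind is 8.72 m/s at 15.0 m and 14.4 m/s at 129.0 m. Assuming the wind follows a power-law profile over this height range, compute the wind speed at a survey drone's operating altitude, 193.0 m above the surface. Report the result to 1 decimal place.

15.8 m/s

First find α: α = ln(V₂/V₁)/ln(z₂/z₁) = ln(14.4/8.72)/ln(129.0/15.0) = 0.50161/2.15176 = 0.2331
Extrapolate from 129.0 m to 193.0 m: V₃ = 14.4 × (193.0/129.0)^0.2331 = 14.4 × 1.0985 = 15.8179 m/s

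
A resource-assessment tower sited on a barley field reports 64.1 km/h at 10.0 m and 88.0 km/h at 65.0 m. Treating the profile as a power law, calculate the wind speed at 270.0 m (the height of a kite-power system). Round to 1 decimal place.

First find α: α = ln(V₂/V₁)/ln(z₂/z₁) = ln(88.0/64.1)/ln(65.0/10.0) = 0.31689/1.87180 = 0.1693
Extrapolate from 65.0 m to 270.0 m: V₃ = 88.0 × (270.0/65.0)^0.1693 = 88.0 × 1.2726 = 111.9915 km/h

112.0 km/h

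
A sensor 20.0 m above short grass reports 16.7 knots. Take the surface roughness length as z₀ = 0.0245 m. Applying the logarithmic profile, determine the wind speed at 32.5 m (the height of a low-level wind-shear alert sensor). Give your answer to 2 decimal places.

17.91 knots

Log law: V(z) ∝ ln(z/z₀), so V₂/V₁ = ln(z₂/z₀) / ln(z₁/z₀).
ln(32.5/0.0245) = 7.1903, ln(20.0/0.0245) = 6.7048
V₂ = 16.7 × 7.1903/6.7048 = 16.7 × 1.0724 = 17.9093 knots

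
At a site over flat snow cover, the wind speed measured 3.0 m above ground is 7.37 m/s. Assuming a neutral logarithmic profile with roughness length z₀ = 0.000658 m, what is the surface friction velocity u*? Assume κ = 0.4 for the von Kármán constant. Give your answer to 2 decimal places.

u* ≈ 0.35 m/s

Log law: V(z) = (u*/κ) · ln(z/z₀) ⇒ u* = κ · V / ln(z/z₀)
u* = 0.4 × 7.37 / ln(3.0/0.000658) = 0.4 × 7.37 / 8.4249
   = 2.9480 / 8.4249 = 0.3499 m/s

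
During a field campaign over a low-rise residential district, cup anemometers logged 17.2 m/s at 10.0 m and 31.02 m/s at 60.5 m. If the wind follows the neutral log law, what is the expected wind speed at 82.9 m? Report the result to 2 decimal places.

Log law: V ∝ ln(z/z₀). From the pair, with r = V₁/V₂ = 0.55448,
ln z₀ = (ln z₁ − r·ln z₂)/(1 − r) = (2.3026 − 0.55448×4.1026)/0.44552 = 0.0623 → z₀ = 1.064 m
V₃ = V₁ · ln(z₃/z₀)/ln(z₁/z₀) = 17.2 × 4.3554/2.2403 = 33.4384 m/s

33.44 m/s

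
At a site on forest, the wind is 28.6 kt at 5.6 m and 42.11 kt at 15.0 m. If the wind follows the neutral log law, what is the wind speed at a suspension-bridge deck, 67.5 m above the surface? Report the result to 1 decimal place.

62.7 kt

Log law: V ∝ ln(z/z₀). From the pair, with r = V₁/V₂ = 0.67917,
ln z₀ = (ln z₁ − r·ln z₂)/(1 − r) = (1.7228 − 0.67917×2.7081)/0.32083 = -0.3630 → z₀ = 0.6956 m
V₃ = V₁ · ln(z₃/z₀)/ln(z₁/z₀) = 28.6 × 4.5752/2.0858 = 62.7336 kt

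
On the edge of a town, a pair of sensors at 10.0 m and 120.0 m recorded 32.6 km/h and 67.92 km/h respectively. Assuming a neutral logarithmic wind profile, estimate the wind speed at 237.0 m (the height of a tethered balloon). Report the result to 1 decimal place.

77.6 km/h

Log law: V ∝ ln(z/z₀). From the pair, with r = V₁/V₂ = 0.47998,
ln z₀ = (ln z₁ − r·ln z₂)/(1 − r) = (2.3026 − 0.47998×4.7875)/0.52002 = 0.0090 → z₀ = 1.009 m
V₃ = V₁ · ln(z₃/z₀)/ln(z₁/z₀) = 32.6 × 5.4590/2.2935 = 77.5935 km/h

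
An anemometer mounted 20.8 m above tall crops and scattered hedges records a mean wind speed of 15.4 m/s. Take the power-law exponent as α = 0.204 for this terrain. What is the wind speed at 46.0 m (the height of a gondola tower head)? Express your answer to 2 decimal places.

18.11 m/s

Power-law profile: V₂ = V₁ · (z₂/z₁)^α
V₂ = 15.4 × (46.0/20.8)^0.204 = 15.4 × (2.2115)^0.204
    = 15.4 × 1.1758 = 18.1067 m/s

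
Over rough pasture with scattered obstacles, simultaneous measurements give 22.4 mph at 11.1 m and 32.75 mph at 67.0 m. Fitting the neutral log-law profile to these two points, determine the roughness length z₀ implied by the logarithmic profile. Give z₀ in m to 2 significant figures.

Log law: V(z) ∝ ln(z/z₀). With r = V₁/V₂ = 22.4/32.75 = 0.68397,
r · ln(z₂/z₀) = ln(z₁/z₀) ⇒ ln z₀ = (ln z₁ − r·ln z₂)/(1 − r)
ln z₀ = (2.40695 − 0.68397×4.20469) / 0.31603 = -1.4838
z₀ = exp(-1.4838) = 0.2268 m

z₀ ≈ 0.23 m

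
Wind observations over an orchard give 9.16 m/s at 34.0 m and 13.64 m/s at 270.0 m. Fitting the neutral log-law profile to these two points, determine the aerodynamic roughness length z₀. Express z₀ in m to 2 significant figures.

Log law: V(z) ∝ ln(z/z₀). With r = V₁/V₂ = 9.16/13.64 = 0.67155,
r · ln(z₂/z₀) = ln(z₁/z₀) ⇒ ln z₀ = (ln z₁ − r·ln z₂)/(1 − r)
ln z₀ = (3.52636 − 0.67155×5.59842) / 0.32845 = -0.7103
z₀ = exp(-0.7103) = 0.4915 m

z₀ ≈ 0.49 m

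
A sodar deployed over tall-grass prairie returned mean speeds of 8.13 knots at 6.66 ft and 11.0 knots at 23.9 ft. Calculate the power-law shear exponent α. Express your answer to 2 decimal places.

Power law: V₂/V₁ = (z₂/z₁)^α ⇒ α = ln(V₂/V₁) / ln(z₂/z₁)
α = ln(11.0/8.13) / ln(23.9/6.66) = ln(1.3530) / ln(3.5886)
  = 0.30233 / 1.27776 = 0.23661

α ≈ 0.24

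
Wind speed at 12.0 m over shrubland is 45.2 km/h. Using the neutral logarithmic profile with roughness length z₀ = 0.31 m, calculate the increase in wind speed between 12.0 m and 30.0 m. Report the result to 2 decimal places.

11.33 km/h

Log law: V₂ = V₁ · ln(z₂/z₀)/ln(z₁/z₀) = 45.2 × 4.5724/3.6561 = 56.5280 km/h
ΔV = 56.5280 − 45.2 = 11.3280 km/h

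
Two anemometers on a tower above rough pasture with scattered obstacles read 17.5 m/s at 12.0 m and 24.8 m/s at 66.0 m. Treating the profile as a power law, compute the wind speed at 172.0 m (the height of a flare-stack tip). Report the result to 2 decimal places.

30.17 m/s

First find α: α = ln(V₂/V₁)/ln(z₂/z₁) = ln(24.8/17.5)/ln(66.0/12.0) = 0.34864/1.70475 = 0.2045
Extrapolate from 66.0 m to 172.0 m: V₃ = 24.8 × (172.0/66.0)^0.2045 = 24.8 × 1.2164 = 30.1666 m/s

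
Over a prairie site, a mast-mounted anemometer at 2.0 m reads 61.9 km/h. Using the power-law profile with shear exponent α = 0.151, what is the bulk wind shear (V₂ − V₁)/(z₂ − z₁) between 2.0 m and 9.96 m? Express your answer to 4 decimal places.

2.1333 km/h/m

Power law: V₂ = V₁ · (z₂/z₁)^α = 61.9 × (4.9800)^0.151 = 78.8810 km/h
ΔV/Δz = (78.8810 − 61.9)/(9.96 − 2.0) = 16.9810/7.9600 = 2.13329 km/h/m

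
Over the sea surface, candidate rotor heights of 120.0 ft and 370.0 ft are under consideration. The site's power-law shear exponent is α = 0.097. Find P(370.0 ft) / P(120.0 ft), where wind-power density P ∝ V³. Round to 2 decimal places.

1.39

Speed ratio: V_B/V_A = (z_B/z_A)^α = (370.0/120.0)^0.097 = (3.0833)^0.097 = 1.11541
Power-density ratio: P_B/P_A = (V_B/V_A)³ = (1.11541)³ = 1.38773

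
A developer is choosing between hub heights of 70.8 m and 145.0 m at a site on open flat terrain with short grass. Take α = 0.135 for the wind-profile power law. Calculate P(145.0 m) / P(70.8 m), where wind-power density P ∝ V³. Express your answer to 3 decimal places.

1.337

Speed ratio: V_B/V_A = (z_B/z_A)^α = (145.0/70.8)^0.135 = (2.0480)^0.135 = 1.10162
Power-density ratio: P_B/P_A = (V_B/V_A)³ = (1.10162)³ = 1.33687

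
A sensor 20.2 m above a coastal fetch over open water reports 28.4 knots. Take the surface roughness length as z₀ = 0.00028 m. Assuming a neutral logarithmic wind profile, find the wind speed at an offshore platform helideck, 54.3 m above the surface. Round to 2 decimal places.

Log law: V(z) ∝ ln(z/z₀), so V₂/V₁ = ln(z₂/z₀) / ln(z₁/z₀).
ln(54.3/0.00028) = 12.1752, ln(20.2/0.00028) = 11.1864
V₂ = 28.4 × 12.1752/11.1864 = 28.4 × 1.0884 = 30.9105 knots

30.91 knots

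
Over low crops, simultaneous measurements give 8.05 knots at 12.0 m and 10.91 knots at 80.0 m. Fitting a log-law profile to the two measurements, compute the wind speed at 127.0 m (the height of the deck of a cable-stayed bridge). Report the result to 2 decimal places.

11.61 knots

Log law: V ∝ ln(z/z₀). From the pair, with r = V₁/V₂ = 0.73786,
ln z₀ = (ln z₁ − r·ln z₂)/(1 − r) = (2.4849 − 0.73786×4.3820)/0.26214 = -2.8549 → z₀ = 0.05756 m
V₃ = V₁ · ln(z₃/z₀)/ln(z₁/z₀) = 8.05 × 7.6991/5.3398 = 11.6067 knots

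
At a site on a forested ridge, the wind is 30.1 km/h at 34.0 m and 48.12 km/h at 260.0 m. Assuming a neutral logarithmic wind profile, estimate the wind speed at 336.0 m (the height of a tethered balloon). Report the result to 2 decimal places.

50.39 km/h

Log law: V ∝ ln(z/z₀). From the pair, with r = V₁/V₂ = 0.62552,
ln z₀ = (ln z₁ − r·ln z₂)/(1 − r) = (3.5264 − 0.62552×5.5607)/0.37448 = 0.1283 → z₀ = 1.137 m
V₃ = V₁ · ln(z₃/z₀)/ln(z₁/z₀) = 30.1 × 5.6888/3.3981 = 50.3915 km/h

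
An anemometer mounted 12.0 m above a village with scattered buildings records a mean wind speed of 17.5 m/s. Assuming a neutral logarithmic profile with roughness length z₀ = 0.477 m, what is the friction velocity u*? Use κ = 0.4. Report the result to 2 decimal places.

u* ≈ 2.17 m/s

Log law: V(z) = (u*/κ) · ln(z/z₀) ⇒ u* = κ · V / ln(z/z₀)
u* = 0.4 × 17.5 / ln(12.0/0.477) = 0.4 × 17.5 / 3.2251
   = 7.0000 / 3.2251 = 2.1704 m/s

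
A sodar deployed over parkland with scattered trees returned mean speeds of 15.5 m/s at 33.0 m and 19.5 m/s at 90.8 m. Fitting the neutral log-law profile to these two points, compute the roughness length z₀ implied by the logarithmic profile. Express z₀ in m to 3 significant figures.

Log law: V(z) ∝ ln(z/z₀). With r = V₁/V₂ = 15.5/19.5 = 0.79487,
r · ln(z₂/z₀) = ln(z₁/z₀) ⇒ ln z₀ = (ln z₁ − r·ln z₂)/(1 − r)
ln z₀ = (3.49651 − 0.79487×4.50866) / 0.20513 = -0.4256
z₀ = exp(-0.4256) = 0.6534 m

z₀ ≈ 0.653 m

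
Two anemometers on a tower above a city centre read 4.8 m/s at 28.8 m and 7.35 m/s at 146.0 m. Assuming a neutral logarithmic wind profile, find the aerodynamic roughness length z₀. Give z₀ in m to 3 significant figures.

Log law: V(z) ∝ ln(z/z₀). With r = V₁/V₂ = 4.8/7.35 = 0.65306,
r · ln(z₂/z₀) = ln(z₁/z₀) ⇒ ln z₀ = (ln z₁ − r·ln z₂)/(1 − r)
ln z₀ = (3.36038 − 0.65306×4.98361) / 0.34694 = 0.3049
z₀ = exp(0.3049) = 1.356 m

z₀ ≈ 1.36 m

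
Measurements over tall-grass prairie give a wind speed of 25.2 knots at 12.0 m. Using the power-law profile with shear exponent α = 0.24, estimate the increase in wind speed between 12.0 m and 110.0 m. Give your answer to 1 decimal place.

Power law: V₂ = V₁ · (z₂/z₁)^α = 25.2 × (9.1667)^0.24 = 42.8876 knots
ΔV = 42.8876 − 25.2 = 17.6876 knots

17.7 knots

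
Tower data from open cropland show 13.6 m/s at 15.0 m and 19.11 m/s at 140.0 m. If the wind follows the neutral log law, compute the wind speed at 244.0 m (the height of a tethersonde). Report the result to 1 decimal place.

Log law: V ∝ ln(z/z₀). From the pair, with r = V₁/V₂ = 0.71167,
ln z₀ = (ln z₁ − r·ln z₂)/(1 − r) = (2.7081 − 0.71167×4.9416)/0.28833 = -2.8050 → z₀ = 0.06051 m
V₃ = V₁ · ln(z₃/z₀)/ln(z₁/z₀) = 13.6 × 8.3022/5.5130 = 20.4804 m/s

20.5 m/s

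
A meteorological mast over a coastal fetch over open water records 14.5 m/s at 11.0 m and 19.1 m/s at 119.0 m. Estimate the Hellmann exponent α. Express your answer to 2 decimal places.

Power law: V₂/V₁ = (z₂/z₁)^α ⇒ α = ln(V₂/V₁) / ln(z₂/z₁)
α = ln(19.1/14.5) / ln(119.0/11.0) = ln(1.3172) / ln(10.8182)
  = 0.27554 / 2.38123 = 0.11571

α ≈ 0.12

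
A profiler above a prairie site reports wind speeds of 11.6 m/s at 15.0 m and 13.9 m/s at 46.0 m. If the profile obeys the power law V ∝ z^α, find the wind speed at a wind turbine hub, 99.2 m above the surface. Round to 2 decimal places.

First find α: α = ln(V₂/V₁)/ln(z₂/z₁) = ln(13.9/11.6)/ln(46.0/15.0) = 0.18088/1.12059 = 0.1614
Extrapolate from 46.0 m to 99.2 m: V₃ = 13.9 × (99.2/46.0)^0.1614 = 13.9 × 1.1321 = 15.7358 m/s

15.74 m/s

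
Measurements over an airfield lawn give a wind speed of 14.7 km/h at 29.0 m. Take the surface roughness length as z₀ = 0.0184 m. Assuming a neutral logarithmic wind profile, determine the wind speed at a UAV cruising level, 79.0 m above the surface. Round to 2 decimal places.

16.70 km/h

Log law: V(z) ∝ ln(z/z₀), so V₂/V₁ = ln(z₂/z₀) / ln(z₁/z₀).
ln(79.0/0.0184) = 8.3649, ln(29.0/0.0184) = 7.3627
V₂ = 14.7 × 8.3649/7.3627 = 14.7 × 1.1361 = 16.7008 km/h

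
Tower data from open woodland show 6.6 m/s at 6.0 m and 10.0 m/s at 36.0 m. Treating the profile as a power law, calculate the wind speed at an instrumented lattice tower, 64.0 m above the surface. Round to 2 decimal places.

11.43 m/s

First find α: α = ln(V₂/V₁)/ln(z₂/z₁) = ln(10.0/6.6)/ln(36.0/6.0) = 0.41552/1.79176 = 0.2319
Extrapolate from 36.0 m to 64.0 m: V₃ = 10.0 × (64.0/36.0)^0.2319 = 10.0 × 1.1427 = 11.4274 m/s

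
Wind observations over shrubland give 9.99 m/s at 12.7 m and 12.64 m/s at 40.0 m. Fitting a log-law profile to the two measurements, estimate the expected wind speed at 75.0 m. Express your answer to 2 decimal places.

Log law: V ∝ ln(z/z₀). From the pair, with r = V₁/V₂ = 0.79035,
ln z₀ = (ln z₁ − r·ln z₂)/(1 − r) = (2.5416 − 0.79035×3.6889)/0.20965 = -1.7834 → z₀ = 0.1681 m
V₃ = V₁ · ln(z₃/z₀)/ln(z₁/z₀) = 9.99 × 6.1009/4.3250 = 14.0920 m/s

14.09 m/s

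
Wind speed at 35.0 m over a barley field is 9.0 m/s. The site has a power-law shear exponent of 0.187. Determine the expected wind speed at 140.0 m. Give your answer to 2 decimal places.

11.66 m/s

Power-law profile: V₂ = V₁ · (z₂/z₁)^α
V₂ = 9.0 × (140.0/35.0)^0.187 = 9.0 × (4.0000)^0.187
    = 9.0 × 1.2959 = 11.6635 m/s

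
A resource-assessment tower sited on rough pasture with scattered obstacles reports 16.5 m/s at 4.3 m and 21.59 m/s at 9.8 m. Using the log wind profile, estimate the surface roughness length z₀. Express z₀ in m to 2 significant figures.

z₀ ≈ 0.30 m

Log law: V(z) ∝ ln(z/z₀). With r = V₁/V₂ = 16.5/21.59 = 0.76424,
r · ln(z₂/z₀) = ln(z₁/z₀) ⇒ ln z₀ = (ln z₁ − r·ln z₂)/(1 − r)
ln z₀ = (1.45862 − 0.76424×2.28238) / 0.23576 = -1.2118
z₀ = exp(-1.2118) = 0.2977 m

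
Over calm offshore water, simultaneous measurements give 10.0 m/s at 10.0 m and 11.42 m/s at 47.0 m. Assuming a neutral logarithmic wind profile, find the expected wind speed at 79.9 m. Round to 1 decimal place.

Log law: V ∝ ln(z/z₀). From the pair, with r = V₁/V₂ = 0.87566,
ln z₀ = (ln z₁ − r·ln z₂)/(1 − r) = (2.3026 − 0.87566×3.8501)/0.12434 = -8.5957 → z₀ = 0.0001849 m
V₃ = V₁ · ln(z₃/z₀)/ln(z₁/z₀) = 10.0 × 12.9765/10.8983 = 11.9069 m/s

11.9 m/s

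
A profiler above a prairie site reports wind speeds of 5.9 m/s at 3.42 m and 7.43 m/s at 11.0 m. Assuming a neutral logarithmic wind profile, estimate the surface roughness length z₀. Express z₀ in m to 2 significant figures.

Log law: V(z) ∝ ln(z/z₀). With r = V₁/V₂ = 5.9/7.43 = 0.79408,
r · ln(z₂/z₀) = ln(z₁/z₀) ⇒ ln z₀ = (ln z₁ − r·ln z₂)/(1 − r)
ln z₀ = (1.22964 − 0.79408×2.39790) / 0.20592 = -3.2754
z₀ = exp(-3.2754) = 0.03780 m

z₀ ≈ 0.038 m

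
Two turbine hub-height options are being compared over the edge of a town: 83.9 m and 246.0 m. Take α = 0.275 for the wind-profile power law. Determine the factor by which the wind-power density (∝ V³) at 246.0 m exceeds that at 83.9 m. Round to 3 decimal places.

Speed ratio: V_B/V_A = (z_B/z_A)^α = (246.0/83.9)^0.275 = (2.9321)^0.275 = 1.34423
Power-density ratio: P_B/P_A = (V_B/V_A)³ = (1.34423)³ = 2.42895

2.429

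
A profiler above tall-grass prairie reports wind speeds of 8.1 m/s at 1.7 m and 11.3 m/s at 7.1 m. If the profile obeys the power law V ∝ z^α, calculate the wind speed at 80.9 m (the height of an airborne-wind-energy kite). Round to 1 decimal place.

19.9 m/s

First find α: α = ln(V₂/V₁)/ln(z₂/z₁) = ln(11.3/8.1)/ln(7.1/1.7) = 0.33294/1.42947 = 0.2329
Extrapolate from 7.1 m to 80.9 m: V₃ = 11.3 × (80.9/7.1)^0.2329 = 11.3 × 1.7624 = 19.9156 m/s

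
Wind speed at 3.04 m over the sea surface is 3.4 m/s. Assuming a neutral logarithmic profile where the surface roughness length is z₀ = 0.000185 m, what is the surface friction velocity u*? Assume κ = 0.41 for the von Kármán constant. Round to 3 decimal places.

Log law: V(z) = (u*/κ) · ln(z/z₀) ⇒ u* = κ · V / ln(z/z₀)
u* = 0.41 × 3.4 / ln(3.04/0.000185) = 0.41 × 3.4 / 9.7070
   = 1.3940 / 9.7070 = 0.1436 m/s

u* ≈ 0.144 m/s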